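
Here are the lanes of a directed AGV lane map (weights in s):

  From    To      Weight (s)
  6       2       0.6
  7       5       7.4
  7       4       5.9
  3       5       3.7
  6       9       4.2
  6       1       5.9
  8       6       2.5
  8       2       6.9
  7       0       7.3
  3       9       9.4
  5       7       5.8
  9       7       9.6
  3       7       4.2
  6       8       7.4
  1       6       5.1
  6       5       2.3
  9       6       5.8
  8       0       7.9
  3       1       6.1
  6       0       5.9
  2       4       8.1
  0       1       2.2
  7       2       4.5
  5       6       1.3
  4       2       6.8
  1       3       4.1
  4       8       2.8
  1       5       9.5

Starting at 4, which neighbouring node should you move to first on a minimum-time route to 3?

Compare a few routes:
4 - 8 - 6 - 1 - 3: 2.8+2.5+5.9+4.1 = 15.3
4 - 8 - 0 - 1 - 3: 2.8+7.9+2.2+4.1 = 17
The minimum is 15.3 s via 4 - 8 - 6 - 1 - 3.
So from 4 the first move is to 8.

8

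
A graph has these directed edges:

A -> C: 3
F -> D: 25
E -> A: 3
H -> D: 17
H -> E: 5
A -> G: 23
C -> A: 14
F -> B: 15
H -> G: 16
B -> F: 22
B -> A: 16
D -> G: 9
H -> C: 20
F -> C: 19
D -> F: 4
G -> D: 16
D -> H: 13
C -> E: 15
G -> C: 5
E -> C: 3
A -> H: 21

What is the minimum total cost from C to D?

52

Running Dijkstra from C:
C: 0
A: 14  (via C)
E: 15  (via C)
H: 35  (via A)
G: 37  (via A)
D: 52  (via H)
Shortest route: C → A → H → D = 52.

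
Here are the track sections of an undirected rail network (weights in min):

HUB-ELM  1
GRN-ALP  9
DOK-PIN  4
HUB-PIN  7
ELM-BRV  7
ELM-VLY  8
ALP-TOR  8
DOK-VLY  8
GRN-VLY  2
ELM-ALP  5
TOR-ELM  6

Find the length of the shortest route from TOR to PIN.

Running Dijkstra from TOR:
TOR: 0
ELM: 6  (via TOR)
HUB: 7  (via ELM)
ALP: 8  (via TOR)
BRV: 13  (via ELM)
VLY: 14  (via ELM)
PIN: 14  (via HUB)
Shortest route: TOR–ELM–HUB–PIN = 14 min.

14 min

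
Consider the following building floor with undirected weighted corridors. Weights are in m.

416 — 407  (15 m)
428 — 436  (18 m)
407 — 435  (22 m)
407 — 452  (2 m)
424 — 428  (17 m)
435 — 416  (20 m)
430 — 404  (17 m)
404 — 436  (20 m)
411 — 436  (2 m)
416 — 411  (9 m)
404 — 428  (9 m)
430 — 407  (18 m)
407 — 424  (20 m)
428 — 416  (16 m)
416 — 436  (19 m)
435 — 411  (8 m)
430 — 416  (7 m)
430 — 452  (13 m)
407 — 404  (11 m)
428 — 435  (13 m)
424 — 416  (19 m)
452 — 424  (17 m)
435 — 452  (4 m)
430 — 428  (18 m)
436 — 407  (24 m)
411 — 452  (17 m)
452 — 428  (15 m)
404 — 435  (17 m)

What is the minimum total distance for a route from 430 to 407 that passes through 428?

Shortest 430→428: 430 → 428 = 18
Best 428 to 407: 428 → 452 → 407 costing 17
Total via 428: 18 + 17 = 35 m.

35 m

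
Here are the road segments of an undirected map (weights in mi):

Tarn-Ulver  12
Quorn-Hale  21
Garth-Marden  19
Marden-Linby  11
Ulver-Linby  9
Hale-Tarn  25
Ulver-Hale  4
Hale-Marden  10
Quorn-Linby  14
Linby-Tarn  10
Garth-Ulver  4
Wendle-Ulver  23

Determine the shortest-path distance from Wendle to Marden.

37 mi

Candidate routes:
Wendle–Ulver–Hale–Marden: 23+4+10 = 37
Wendle–Ulver–Linby–Marden: 23+9+11 = 43
Wendle–Ulver–Tarn–Linby–Marden: 23+12+10+11 = 56
Wendle–Ulver–Garth–Marden: 23+4+19 = 46
Cheapest is Wendle–Ulver–Hale–Marden at 37 mi.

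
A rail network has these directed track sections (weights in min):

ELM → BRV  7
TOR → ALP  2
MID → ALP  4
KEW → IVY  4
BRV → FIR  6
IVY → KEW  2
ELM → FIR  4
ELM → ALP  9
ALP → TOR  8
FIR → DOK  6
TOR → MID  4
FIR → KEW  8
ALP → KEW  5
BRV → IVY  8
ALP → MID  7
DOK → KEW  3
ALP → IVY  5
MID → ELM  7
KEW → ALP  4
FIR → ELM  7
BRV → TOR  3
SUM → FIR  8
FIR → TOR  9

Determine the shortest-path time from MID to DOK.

17 min

Shortest distances from MID:
MID: 0
ALP: 4  (via MID)
ELM: 7  (via MID)
IVY: 9  (via ALP)
KEW: 9  (via ALP)
FIR: 11  (via ELM)
TOR: 12  (via ALP)
BRV: 14  (via ELM)
DOK: 17  (via FIR)
Shortest route: MID–ELM–FIR–DOK = 17 min.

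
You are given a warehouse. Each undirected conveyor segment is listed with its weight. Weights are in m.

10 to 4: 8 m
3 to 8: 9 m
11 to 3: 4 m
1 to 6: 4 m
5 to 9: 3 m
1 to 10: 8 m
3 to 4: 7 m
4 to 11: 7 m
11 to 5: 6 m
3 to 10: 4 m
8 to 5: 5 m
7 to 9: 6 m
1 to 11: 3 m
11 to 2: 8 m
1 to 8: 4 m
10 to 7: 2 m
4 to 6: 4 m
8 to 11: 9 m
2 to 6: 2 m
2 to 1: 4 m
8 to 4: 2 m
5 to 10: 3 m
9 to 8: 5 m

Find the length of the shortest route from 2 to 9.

Compare a few routes:
2 → 6 → 1 → 8 → 9: 2+4+4+5 = 15
2 → 1 → 8 → 5 → 9: 4+4+5+3 = 16
2 → 1 → 8 → 9: 4+4+5 = 13
Cheapest is 2 → 1 → 8 → 9 at 13 m.

13 m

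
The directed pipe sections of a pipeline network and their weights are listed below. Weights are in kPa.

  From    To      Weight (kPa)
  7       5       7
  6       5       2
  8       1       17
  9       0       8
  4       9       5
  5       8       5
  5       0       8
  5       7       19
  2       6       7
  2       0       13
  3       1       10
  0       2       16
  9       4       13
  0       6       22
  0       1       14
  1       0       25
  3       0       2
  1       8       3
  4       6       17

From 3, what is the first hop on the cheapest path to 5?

Enumerating some paths:
3 → 0 → 6 → 5: 2+22+2 = 26
3 → 0 → 2 → 6 → 5: 2+16+7+2 = 27
Cheapest is 3 → 0 → 6 → 5 at 26 kPa.
So from 3 the first move is to 0.

0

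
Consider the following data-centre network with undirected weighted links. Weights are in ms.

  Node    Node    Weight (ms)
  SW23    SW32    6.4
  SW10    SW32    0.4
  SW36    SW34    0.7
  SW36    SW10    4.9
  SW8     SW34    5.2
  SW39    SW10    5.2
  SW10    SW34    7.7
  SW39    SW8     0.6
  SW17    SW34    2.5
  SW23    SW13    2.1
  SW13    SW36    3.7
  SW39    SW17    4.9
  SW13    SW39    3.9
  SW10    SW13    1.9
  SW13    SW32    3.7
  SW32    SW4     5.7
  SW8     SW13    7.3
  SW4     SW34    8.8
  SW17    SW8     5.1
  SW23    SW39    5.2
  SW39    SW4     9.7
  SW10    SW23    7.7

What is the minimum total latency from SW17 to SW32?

8.5 ms

Candidate routes:
SW17–SW34–SW36–SW10–SW32: 2.5+0.7+4.9+0.4 = 8.5
SW17–SW34–SW36–SW13–SW10–SW32: 2.5+0.7+3.7+1.9+0.4 = 9.2
SW17–SW39–SW10–SW32: 4.9+5.2+0.4 = 10.5
The minimum is 8.5 ms via SW17–SW34–SW36–SW10–SW32.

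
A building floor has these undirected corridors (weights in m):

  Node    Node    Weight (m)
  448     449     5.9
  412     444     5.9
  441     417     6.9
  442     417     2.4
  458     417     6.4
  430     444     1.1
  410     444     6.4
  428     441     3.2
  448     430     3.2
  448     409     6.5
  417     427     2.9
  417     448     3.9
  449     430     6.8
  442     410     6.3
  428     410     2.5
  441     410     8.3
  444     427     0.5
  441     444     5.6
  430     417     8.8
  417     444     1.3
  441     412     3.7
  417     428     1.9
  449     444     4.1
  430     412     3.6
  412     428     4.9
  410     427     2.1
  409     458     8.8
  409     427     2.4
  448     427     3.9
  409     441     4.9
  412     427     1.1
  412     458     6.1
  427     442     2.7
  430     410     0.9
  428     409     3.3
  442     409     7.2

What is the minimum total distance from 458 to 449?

Shortest distances from 458:
458: 0
412: 6.1  (via 458)
417: 6.4  (via 458)
427: 7.2  (via 412)
444: 7.7  (via 417)
428: 8.3  (via 417)
409: 8.8  (via 458)
430: 8.8  (via 444)
442: 8.8  (via 417)
410: 9.3  (via 427)
441: 9.8  (via 412)
448: 10.3  (via 417)
449: 11.8  (via 444)
Shortest route: 458 → 417 → 444 → 449 = 11.8 m.

11.8 m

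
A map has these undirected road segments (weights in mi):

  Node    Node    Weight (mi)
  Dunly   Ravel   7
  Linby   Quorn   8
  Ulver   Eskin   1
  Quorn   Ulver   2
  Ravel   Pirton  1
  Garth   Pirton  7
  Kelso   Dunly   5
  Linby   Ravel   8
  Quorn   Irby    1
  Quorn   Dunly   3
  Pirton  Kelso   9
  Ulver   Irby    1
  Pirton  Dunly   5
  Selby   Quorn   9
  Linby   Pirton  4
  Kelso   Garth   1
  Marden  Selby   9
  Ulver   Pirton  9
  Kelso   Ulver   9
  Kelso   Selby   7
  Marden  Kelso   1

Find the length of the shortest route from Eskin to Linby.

11 mi

Candidate routes:
Eskin–Ulver–Pirton–Linby: 1+9+4 = 14
Eskin–Ulver–Quorn–Dunly–Pirton–Linby: 1+2+3+5+4 = 15
Eskin–Ulver–Quorn–Linby: 1+2+8 = 11
Eskin–Ulver–Irby–Quorn–Dunly–Pirton–Linby: 1+1+1+3+5+4 = 15
Cheapest is Eskin–Ulver–Quorn–Linby at 11 mi.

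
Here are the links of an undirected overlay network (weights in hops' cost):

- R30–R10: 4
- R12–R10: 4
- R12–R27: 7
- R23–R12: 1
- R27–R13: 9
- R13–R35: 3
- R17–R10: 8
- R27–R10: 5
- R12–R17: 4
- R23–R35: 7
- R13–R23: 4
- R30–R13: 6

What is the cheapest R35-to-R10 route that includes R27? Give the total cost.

Shortest R35→R27: R35–R13–R27 = 12
Shortest R27→R10: R27–R10 = 5
Total via R27: 12 + 5 = 17 hops' cost.

17 hops' cost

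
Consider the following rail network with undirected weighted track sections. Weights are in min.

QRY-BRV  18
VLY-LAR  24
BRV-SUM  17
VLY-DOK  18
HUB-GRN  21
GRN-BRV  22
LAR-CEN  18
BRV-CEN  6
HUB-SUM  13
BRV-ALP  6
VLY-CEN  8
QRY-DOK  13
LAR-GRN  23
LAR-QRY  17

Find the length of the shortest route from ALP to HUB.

Candidate routes:
ALP–BRV–GRN–HUB: 6+22+21 = 49
ALP–BRV–SUM–HUB: 6+17+13 = 36
Cheapest is ALP–BRV–SUM–HUB at 36 min.

36 min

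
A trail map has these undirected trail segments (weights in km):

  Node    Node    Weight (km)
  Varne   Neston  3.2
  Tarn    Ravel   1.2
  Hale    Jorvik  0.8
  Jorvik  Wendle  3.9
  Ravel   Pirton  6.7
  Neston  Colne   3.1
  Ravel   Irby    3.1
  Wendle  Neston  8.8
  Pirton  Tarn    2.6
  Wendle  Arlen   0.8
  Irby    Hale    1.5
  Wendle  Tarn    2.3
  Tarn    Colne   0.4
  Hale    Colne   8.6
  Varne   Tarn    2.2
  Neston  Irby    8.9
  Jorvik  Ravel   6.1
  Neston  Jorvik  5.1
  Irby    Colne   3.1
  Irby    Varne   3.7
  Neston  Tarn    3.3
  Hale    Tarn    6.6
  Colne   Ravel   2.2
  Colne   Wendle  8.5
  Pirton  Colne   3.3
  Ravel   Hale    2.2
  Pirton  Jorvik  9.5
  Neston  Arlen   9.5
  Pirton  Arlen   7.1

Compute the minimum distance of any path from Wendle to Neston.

5.6 km

Compare a few routes:
Wendle–Tarn–Varne–Neston: 2.3+2.2+3.2 = 7.7
Wendle–Tarn–Neston: 2.3+3.3 = 5.6
Wendle–Tarn–Colne–Neston: 2.3+0.4+3.1 = 5.8
The minimum is 5.6 km via Wendle–Tarn–Neston.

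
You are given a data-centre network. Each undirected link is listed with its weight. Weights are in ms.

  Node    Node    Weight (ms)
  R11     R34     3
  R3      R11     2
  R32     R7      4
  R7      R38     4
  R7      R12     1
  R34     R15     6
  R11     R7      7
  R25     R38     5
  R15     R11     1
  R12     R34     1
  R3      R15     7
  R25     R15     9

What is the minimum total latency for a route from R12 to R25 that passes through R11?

14 ms

Best R12 to R11: R12–R34–R11 costing 4
Best R11 to R25: R11–R15–R25 costing 10
Total via R11: 4 + 10 = 14 ms.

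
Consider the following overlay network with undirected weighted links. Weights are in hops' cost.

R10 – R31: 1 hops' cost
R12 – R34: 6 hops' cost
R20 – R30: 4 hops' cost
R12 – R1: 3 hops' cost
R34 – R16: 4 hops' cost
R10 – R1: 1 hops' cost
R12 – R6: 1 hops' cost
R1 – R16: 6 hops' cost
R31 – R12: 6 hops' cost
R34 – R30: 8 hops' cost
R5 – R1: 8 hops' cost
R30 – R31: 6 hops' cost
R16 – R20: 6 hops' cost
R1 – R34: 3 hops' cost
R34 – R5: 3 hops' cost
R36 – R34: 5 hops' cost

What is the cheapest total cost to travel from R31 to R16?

Candidate routes:
R31 - R10 - R1 - R34 - R16: 1+1+3+4 = 9
R31 - R10 - R1 - R16: 1+1+6 = 8
Cheapest is R31 - R10 - R1 - R16 at 8 hops' cost.

8 hops' cost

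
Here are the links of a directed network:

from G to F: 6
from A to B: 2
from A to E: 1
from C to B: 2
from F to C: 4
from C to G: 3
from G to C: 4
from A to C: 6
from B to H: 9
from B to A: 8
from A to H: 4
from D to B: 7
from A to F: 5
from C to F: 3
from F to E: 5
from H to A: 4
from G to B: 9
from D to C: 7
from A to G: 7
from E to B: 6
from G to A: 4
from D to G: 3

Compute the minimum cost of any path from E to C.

Running Dijkstra from E:
E: 0
B: 6  (via E)
A: 14  (via B)
H: 15  (via B)
F: 19  (via A)
C: 20  (via A)
Shortest route: E–B–A–C = 20.

20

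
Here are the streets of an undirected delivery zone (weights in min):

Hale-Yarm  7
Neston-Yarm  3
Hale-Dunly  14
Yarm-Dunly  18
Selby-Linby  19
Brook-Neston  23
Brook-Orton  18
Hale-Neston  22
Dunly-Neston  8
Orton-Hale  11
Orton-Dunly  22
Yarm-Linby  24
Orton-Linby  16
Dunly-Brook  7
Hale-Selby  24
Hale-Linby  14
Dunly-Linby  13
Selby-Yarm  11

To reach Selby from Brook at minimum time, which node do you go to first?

Dunly

Compare a few routes:
Brook → Dunly → Yarm → Selby: 7+18+11 = 36
Brook → Dunly → Neston → Yarm → Selby: 7+8+3+11 = 29
The minimum is 29 min via Brook → Dunly → Neston → Yarm → Selby.
So from Brook the first move is to Dunly.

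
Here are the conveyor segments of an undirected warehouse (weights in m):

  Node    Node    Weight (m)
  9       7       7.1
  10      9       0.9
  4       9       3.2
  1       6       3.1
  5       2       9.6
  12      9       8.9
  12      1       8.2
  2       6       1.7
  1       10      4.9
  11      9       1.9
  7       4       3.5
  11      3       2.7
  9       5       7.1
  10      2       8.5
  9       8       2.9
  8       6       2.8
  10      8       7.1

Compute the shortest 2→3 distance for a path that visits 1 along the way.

Shortest 2→1: 2 → 6 → 1 = 4.8
Best 1 to 3: 1 → 10 → 9 → 11 → 3 costing 10.4
Total via 1: 4.8 + 10.4 = 15.2 m.

15.2 m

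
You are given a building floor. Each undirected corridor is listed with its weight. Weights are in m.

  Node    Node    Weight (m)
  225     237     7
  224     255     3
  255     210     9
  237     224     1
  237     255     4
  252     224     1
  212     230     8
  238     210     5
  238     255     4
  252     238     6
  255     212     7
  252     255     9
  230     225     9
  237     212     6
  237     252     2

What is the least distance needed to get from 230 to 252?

Shortest distances from 230:
230: 0
212: 8  (via 230)
225: 9  (via 230)
237: 14  (via 212)
224: 15  (via 237)
255: 15  (via 212)
252: 16  (via 237)
Shortest route: 230 → 212 → 237 → 252 = 16 m.

16 m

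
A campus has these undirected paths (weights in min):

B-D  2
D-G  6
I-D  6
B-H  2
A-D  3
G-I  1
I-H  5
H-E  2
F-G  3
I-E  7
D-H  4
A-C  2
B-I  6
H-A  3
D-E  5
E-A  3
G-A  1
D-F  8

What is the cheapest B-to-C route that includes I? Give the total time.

Best B to I: B–I costing 6
Best I to C: I–G–A–C costing 4
Total via I: 6 + 4 = 10 min.

10 min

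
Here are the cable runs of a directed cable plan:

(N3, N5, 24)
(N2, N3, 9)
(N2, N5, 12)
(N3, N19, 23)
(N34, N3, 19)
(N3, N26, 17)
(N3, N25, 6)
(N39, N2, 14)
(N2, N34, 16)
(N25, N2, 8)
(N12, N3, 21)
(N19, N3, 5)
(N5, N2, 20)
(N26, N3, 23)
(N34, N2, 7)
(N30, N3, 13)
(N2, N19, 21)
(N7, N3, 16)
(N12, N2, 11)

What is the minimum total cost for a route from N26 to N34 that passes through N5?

Best N26 to N5: N26 → N3 → N5 costing 47
Best N5 to N34: N5 → N2 → N34 costing 36
Total via N5: 47 + 36 = 83.

83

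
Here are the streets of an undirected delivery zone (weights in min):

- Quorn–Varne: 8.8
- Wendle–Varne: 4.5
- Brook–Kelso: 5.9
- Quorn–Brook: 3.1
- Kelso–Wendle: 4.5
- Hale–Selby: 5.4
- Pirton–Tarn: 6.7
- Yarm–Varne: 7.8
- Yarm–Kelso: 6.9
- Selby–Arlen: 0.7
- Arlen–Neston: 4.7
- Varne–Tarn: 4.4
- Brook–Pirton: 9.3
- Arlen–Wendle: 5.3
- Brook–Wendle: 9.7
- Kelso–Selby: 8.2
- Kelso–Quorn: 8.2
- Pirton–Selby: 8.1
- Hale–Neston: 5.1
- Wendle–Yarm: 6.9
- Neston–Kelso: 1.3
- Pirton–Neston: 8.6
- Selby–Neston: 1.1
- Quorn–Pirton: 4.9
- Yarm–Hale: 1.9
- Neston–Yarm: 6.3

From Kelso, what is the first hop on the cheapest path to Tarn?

Candidate routes:
Kelso → Wendle → Varne → Tarn: 4.5+4.5+4.4 = 13.4
Kelso → Neston → Pirton → Tarn: 1.3+8.6+6.7 = 16.6
The minimum is 13.4 min via Kelso → Wendle → Varne → Tarn.
So from Kelso the first move is to Wendle.

Wendle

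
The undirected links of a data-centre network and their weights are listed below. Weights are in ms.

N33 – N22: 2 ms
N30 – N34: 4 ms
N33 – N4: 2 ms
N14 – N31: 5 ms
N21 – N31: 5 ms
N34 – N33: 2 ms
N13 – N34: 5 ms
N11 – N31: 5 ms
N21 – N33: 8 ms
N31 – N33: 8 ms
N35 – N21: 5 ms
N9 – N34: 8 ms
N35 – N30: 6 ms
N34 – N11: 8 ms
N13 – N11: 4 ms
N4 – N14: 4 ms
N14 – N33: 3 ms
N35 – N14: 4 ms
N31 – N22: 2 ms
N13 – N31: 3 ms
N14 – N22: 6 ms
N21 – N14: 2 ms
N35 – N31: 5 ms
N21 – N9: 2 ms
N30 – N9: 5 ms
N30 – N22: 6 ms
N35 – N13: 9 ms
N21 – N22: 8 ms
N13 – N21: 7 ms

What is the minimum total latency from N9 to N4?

Candidate routes:
N9 - N21 - N14 - N4: 2+2+4 = 8
N9 - N21 - N14 - N33 - N4: 2+2+3+2 = 9
The minimum is 8 ms via N9 - N21 - N14 - N4.

8 ms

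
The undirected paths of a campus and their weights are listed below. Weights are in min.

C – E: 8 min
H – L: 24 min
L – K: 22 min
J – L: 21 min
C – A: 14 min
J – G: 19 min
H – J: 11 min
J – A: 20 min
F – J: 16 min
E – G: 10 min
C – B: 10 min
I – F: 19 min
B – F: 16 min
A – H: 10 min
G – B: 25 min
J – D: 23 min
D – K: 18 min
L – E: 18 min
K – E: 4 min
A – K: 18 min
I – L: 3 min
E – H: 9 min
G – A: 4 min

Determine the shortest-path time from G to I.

31 min

Running Dijkstra from G:
G: 0
A: 4  (via G)
E: 10  (via G)
H: 14  (via A)
K: 14  (via E)
C: 18  (via A)
J: 19  (via G)
B: 25  (via G)
L: 28  (via E)
I: 31  (via L)
Shortest route: G → E → L → I = 31 min.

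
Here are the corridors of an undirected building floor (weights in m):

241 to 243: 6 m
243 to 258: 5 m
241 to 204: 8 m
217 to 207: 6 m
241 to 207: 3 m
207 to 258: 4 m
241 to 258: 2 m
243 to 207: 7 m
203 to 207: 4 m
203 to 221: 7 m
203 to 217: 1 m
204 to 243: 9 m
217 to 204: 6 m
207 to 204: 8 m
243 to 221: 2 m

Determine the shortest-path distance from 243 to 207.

Enumerating some paths:
243–258–207: 5+4 = 9
243–241–207: 6+3 = 9
243–207: 7 = 7
Cheapest is 243–207 at 7 m.

7 m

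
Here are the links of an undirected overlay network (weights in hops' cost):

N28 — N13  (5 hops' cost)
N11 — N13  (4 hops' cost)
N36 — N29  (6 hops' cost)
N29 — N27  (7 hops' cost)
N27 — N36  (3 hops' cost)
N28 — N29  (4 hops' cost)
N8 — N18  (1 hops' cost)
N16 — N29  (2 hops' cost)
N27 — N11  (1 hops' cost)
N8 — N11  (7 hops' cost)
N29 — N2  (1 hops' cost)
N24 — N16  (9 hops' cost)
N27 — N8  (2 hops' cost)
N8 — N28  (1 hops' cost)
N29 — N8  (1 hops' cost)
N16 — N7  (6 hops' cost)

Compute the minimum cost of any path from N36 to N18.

Candidate routes:
N36 → N29 → N8 → N18: 6+1+1 = 8
N36 → N27 → N8 → N18: 3+2+1 = 6
N36 → N29 → N28 → N8 → N18: 6+4+1+1 = 12
Cheapest is N36 → N27 → N8 → N18 at 6 hops' cost.

6 hops' cost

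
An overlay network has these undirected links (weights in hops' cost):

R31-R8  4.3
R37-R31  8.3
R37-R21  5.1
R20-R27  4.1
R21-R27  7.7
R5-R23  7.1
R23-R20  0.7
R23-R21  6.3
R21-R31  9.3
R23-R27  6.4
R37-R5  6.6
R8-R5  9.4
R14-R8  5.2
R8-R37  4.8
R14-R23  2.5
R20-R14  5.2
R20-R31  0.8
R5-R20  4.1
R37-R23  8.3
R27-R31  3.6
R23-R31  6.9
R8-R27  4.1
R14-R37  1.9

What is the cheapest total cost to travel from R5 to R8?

9.2 hops' cost

Running Dijkstra from R5:
R5: 0
R20: 4.1  (via R5)
R23: 4.8  (via R20)
R31: 4.9  (via R20)
R37: 6.6  (via R5)
R14: 7.3  (via R23)
R27: 8.2  (via R20)
R8: 9.2  (via R31)
Shortest route: R5 → R20 → R31 → R8 = 9.2 hops' cost.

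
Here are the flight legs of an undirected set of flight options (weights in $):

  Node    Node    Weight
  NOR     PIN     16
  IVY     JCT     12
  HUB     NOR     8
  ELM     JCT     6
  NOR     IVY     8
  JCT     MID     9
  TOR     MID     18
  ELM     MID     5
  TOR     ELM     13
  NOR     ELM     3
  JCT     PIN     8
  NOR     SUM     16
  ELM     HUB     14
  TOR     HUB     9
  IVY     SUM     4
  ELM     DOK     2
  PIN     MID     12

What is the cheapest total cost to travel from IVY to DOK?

$13

Shortest distances from IVY:
IVY: 0
SUM: 4  (via IVY)
NOR: 8  (via IVY)
ELM: 11  (via NOR)
JCT: 12  (via IVY)
DOK: 13  (via ELM)
Shortest route: IVY → NOR → ELM → DOK = $13.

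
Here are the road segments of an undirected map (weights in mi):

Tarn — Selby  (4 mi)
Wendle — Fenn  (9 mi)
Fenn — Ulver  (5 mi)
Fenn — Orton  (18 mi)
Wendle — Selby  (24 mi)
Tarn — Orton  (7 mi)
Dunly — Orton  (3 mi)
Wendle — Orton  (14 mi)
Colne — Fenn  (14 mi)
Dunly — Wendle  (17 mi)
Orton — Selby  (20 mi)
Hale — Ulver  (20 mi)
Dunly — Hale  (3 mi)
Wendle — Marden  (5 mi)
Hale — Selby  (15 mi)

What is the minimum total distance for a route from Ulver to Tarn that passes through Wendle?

35 mi

Shortest Ulver→Wendle: Ulver → Fenn → Wendle = 14
Shortest Wendle→Tarn: Wendle → Orton → Tarn = 21
Total via Wendle: 14 + 21 = 35 mi.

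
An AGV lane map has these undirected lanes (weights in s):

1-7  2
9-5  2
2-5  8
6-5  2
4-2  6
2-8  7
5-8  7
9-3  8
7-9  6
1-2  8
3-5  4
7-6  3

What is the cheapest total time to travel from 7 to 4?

16 s

Compare a few routes:
7–6–5–8–2–4: 3+2+7+7+6 = 25
7–9–5–2–4: 6+2+8+6 = 22
7–6–5–2–4: 3+2+8+6 = 19
7–1–2–4: 2+8+6 = 16
Cheapest is 7–1–2–4 at 16 s.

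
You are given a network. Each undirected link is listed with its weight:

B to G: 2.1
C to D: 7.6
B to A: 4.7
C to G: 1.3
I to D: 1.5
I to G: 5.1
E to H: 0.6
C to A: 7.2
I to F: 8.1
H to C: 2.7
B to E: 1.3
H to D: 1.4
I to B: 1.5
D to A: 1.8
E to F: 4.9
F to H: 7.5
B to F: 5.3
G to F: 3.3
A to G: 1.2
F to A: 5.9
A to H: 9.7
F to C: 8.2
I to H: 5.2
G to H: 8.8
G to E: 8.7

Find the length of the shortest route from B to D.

Shortest distances from B:
B: 0
E: 1.3  (via B)
I: 1.5  (via B)
H: 1.9  (via E)
G: 2.1  (via B)
D: 3  (via I)
Shortest route: B → I → D = 3.

3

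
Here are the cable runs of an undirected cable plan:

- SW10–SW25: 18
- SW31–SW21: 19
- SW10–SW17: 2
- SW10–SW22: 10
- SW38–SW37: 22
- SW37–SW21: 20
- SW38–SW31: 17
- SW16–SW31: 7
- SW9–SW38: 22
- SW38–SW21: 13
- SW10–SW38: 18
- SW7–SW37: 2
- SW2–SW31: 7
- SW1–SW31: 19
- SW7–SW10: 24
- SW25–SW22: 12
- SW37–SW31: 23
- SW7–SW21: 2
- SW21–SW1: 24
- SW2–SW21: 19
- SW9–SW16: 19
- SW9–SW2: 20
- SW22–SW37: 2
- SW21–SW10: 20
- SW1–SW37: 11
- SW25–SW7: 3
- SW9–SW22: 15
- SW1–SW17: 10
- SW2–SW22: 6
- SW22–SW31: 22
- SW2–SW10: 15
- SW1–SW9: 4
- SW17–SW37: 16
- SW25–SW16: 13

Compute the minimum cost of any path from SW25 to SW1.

16

Candidate routes:
SW25 → SW7 → SW37 → SW1: 3+2+11 = 16
SW25 → SW22 → SW37 → SW1: 12+2+11 = 25
Cheapest is SW25 → SW7 → SW37 → SW1 at 16.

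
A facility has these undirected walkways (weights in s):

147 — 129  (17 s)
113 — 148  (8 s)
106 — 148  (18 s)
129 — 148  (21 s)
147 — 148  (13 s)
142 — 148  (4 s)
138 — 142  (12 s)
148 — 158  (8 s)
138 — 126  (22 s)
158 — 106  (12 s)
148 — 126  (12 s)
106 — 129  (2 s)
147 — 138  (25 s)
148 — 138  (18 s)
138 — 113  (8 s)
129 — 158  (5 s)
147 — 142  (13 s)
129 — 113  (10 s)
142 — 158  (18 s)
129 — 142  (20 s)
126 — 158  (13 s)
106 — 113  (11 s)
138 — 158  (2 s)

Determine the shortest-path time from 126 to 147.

25 s

Settle nodes by increasing distance from 126:
126: 0
148: 12  (via 126)
158: 13  (via 126)
138: 15  (via 158)
142: 16  (via 148)
129: 18  (via 158)
113: 20  (via 148)
106: 20  (via 129)
147: 25  (via 148)
Shortest route: 126 → 148 → 147 = 25 s.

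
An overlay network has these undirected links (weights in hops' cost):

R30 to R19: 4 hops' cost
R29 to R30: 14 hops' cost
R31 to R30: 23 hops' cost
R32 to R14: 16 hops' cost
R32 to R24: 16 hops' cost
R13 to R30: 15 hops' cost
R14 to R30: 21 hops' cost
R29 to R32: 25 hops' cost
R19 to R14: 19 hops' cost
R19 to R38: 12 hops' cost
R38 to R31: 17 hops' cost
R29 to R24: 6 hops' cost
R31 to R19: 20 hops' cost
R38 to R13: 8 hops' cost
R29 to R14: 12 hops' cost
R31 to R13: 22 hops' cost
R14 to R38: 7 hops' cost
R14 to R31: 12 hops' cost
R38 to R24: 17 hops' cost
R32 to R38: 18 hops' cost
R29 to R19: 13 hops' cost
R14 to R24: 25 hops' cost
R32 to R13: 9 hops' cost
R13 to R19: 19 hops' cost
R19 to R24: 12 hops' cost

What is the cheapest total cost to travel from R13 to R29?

27 hops' cost

Settle nodes by increasing distance from R13:
R13: 0
R38: 8  (via R13)
R32: 9  (via R13)
R14: 15  (via R38)
R30: 15  (via R13)
R19: 19  (via R13)
R31: 22  (via R13)
R24: 25  (via R38)
R29: 27  (via R14)
Shortest route: R13–R38–R14–R29 = 27 hops' cost.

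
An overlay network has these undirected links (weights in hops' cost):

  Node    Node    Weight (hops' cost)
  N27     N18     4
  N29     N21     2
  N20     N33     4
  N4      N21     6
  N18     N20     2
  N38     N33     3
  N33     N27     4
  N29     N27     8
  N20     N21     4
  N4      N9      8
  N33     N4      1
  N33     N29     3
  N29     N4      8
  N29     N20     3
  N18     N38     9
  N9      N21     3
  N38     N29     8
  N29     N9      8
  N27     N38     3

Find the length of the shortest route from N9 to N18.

Candidate routes:
N9–N29–N20–N18: 8+3+2 = 13
N9–N21–N29–N20–N18: 3+2+3+2 = 10
N9–N21–N20–N18: 3+4+2 = 9
The minimum is 9 hops' cost via N9–N21–N20–N18.

9 hops' cost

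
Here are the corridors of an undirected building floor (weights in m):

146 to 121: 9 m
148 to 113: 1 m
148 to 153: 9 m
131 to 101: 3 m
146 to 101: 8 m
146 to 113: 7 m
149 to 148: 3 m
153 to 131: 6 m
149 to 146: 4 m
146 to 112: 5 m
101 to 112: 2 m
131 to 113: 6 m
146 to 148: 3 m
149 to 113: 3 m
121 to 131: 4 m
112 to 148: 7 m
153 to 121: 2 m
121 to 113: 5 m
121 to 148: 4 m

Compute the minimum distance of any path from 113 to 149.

Shortest distances from 113:
113: 0
148: 1  (via 113)
149: 3  (via 113)
Shortest route: 113 → 149 = 3 m.

3 m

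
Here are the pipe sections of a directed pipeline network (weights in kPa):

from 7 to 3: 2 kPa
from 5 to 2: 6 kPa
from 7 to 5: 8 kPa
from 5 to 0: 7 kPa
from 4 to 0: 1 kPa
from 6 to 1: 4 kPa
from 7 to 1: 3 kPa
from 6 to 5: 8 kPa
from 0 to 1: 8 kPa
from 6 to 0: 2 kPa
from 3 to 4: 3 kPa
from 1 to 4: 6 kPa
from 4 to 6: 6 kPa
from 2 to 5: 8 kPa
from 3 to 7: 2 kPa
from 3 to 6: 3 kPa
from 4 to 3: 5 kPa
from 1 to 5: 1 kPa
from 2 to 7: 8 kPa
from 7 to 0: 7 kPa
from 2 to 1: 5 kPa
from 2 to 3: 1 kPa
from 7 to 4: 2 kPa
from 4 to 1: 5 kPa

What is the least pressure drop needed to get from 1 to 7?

10 kPa

Shortest distances from 1:
1: 0
5: 1  (via 1)
4: 6  (via 1)
0: 7  (via 4)
2: 7  (via 5)
3: 8  (via 2)
7: 10  (via 3)
Shortest route: 1–5–2–3–7 = 10 kPa.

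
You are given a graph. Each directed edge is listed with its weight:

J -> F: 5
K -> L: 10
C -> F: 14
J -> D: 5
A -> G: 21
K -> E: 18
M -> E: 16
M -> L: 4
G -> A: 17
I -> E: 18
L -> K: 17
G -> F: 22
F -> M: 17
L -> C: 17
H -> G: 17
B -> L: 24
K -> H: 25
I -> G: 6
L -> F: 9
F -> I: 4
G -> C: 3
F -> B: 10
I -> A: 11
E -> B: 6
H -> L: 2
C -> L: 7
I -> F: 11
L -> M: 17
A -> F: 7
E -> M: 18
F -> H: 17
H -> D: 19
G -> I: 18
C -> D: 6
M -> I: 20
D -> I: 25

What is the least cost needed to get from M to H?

Running Dijkstra from M:
M: 0
L: 4  (via M)
F: 13  (via L)
E: 16  (via M)
I: 17  (via F)
C: 21  (via L)
K: 21  (via L)
B: 22  (via E)
G: 23  (via I)
D: 27  (via C)
A: 28  (via I)
H: 30  (via F)
Shortest route: M → L → F → H = 30.

30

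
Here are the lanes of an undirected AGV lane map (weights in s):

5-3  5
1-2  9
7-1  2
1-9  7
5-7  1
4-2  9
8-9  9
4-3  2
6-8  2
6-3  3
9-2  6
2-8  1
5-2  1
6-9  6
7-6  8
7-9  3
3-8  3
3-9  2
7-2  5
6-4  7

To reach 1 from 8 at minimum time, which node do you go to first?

Candidate routes:
8–3–9–7–1: 3+2+3+2 = 10
8–2–7–1: 1+5+2 = 8
8–2–5–7–1: 1+1+1+2 = 5
The minimum is 5 s via 8–2–5–7–1.
So from 8 the first move is to 2.

2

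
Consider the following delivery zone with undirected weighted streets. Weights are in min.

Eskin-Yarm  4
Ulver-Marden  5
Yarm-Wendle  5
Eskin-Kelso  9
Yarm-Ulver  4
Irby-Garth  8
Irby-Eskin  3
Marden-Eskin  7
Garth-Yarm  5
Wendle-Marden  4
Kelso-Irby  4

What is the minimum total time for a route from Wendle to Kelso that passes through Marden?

18 min

Shortest Wendle→Marden: Wendle–Marden = 4
Best Marden to Kelso: Marden–Eskin–Irby–Kelso costing 14
Total via Marden: 4 + 14 = 18 min.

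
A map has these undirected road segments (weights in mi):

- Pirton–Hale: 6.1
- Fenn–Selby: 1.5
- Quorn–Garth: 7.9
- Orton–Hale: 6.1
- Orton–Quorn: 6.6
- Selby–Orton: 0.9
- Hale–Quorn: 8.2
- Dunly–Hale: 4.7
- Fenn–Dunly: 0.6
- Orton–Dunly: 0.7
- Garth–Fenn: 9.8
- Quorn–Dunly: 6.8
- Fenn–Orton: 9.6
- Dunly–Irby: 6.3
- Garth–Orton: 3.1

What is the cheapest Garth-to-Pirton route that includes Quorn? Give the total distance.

Best Garth to Quorn: Garth → Quorn costing 7.9
Best Quorn to Pirton: Quorn → Hale → Pirton costing 14.3
Total via Quorn: 7.9 + 14.3 = 22.2 mi.

22.2 mi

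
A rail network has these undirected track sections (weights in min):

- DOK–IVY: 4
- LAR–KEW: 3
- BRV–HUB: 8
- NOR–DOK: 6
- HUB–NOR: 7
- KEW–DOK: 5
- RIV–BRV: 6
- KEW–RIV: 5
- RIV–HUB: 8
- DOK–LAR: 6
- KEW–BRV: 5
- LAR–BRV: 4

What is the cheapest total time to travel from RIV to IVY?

Shortest distances from RIV:
RIV: 0
KEW: 5  (via RIV)
BRV: 6  (via RIV)
LAR: 8  (via KEW)
HUB: 8  (via RIV)
DOK: 10  (via KEW)
IVY: 14  (via DOK)
Shortest route: RIV → KEW → DOK → IVY = 14 min.

14 min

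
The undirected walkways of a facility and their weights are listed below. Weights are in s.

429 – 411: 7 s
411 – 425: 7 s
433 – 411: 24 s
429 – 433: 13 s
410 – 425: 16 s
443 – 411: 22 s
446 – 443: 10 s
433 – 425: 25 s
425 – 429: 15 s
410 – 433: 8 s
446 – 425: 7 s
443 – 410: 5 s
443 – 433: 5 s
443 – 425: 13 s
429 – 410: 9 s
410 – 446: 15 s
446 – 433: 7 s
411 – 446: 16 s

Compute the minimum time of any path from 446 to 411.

Enumerating some paths:
446 → 433 → 429 → 411: 7+13+7 = 27
446 → 411: 16 = 16
446 → 425 → 411: 7+7 = 14
The minimum is 14 s via 446 → 425 → 411.

14 s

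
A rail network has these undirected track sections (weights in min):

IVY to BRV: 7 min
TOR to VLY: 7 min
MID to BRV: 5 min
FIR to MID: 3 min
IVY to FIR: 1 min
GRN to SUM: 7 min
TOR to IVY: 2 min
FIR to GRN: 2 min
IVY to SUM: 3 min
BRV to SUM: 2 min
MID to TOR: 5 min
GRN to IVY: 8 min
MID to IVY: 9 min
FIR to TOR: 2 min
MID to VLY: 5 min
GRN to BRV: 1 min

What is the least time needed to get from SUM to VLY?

Enumerating some paths:
SUM - IVY - FIR - TOR - VLY: 3+1+2+7 = 13
SUM - BRV - GRN - FIR - MID - VLY: 2+1+2+3+5 = 13
SUM - IVY - TOR - VLY: 3+2+7 = 12
Cheapest is SUM - IVY - TOR - VLY at 12 min.

12 min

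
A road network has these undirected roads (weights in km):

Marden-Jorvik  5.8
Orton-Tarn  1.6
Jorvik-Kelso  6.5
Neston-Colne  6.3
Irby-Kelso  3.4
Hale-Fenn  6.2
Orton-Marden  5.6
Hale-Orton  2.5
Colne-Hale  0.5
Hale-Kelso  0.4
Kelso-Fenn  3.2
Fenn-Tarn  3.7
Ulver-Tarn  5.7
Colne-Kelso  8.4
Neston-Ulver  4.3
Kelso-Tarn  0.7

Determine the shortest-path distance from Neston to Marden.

14.9 km

Compare a few routes:
Neston - Colne - Hale - Orton - Marden: 6.3+0.5+2.5+5.6 = 14.9
Neston - Colne - Hale - Kelso - Tarn - Orton - Marden: 6.3+0.5+0.4+0.7+1.6+5.6 = 15.1
Neston - Ulver - Tarn - Orton - Marden: 4.3+5.7+1.6+5.6 = 17.2
Cheapest is Neston - Colne - Hale - Orton - Marden at 14.9 km.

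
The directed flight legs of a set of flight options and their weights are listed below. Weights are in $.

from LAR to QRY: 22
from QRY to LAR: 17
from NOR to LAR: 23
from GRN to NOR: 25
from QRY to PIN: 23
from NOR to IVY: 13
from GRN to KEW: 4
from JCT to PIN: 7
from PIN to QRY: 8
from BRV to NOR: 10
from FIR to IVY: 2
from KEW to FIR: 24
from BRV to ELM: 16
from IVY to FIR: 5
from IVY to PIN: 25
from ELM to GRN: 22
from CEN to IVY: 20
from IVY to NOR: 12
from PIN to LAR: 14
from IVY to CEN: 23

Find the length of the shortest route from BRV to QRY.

$55

Running Dijkstra from BRV:
BRV: 0
NOR: 10  (via BRV)
ELM: 16  (via BRV)
IVY: 23  (via NOR)
FIR: 28  (via IVY)
LAR: 33  (via NOR)
GRN: 38  (via ELM)
KEW: 42  (via GRN)
CEN: 46  (via IVY)
PIN: 48  (via IVY)
QRY: 55  (via LAR)
Shortest route: BRV–NOR–LAR–QRY = $55.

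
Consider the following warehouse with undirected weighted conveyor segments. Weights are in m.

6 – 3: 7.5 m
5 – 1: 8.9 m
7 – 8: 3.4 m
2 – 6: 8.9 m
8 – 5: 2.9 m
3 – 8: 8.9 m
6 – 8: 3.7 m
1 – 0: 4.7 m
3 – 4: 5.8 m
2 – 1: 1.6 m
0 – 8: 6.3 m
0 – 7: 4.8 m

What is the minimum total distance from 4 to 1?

23.8 m

Shortest distances from 4:
4: 0
3: 5.8  (via 4)
6: 13.3  (via 3)
8: 14.7  (via 3)
5: 17.6  (via 8)
7: 18.1  (via 8)
0: 21  (via 8)
2: 22.2  (via 6)
1: 23.8  (via 2)
Shortest route: 4–3–6–2–1 = 23.8 m.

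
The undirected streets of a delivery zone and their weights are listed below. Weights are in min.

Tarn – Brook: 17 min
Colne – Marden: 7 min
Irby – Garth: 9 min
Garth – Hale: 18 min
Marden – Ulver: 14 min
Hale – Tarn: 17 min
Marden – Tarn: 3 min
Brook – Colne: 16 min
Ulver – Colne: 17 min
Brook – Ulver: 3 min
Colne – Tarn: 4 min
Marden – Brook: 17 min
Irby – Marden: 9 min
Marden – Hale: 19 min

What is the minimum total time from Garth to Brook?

35 min

Enumerating some paths:
Garth → Irby → Marden → Brook: 9+9+17 = 35
Garth → Irby → Marden → Tarn → Brook: 9+9+3+17 = 38
Cheapest is Garth → Irby → Marden → Brook at 35 min.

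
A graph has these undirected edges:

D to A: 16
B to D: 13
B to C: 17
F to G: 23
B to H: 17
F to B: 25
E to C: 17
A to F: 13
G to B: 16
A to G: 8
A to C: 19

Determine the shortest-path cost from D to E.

47

Shortest distances from D:
D: 0
B: 13  (via D)
A: 16  (via D)
G: 24  (via A)
F: 29  (via A)
C: 30  (via B)
H: 30  (via B)
E: 47  (via C)
Shortest route: D–B–C–E = 47.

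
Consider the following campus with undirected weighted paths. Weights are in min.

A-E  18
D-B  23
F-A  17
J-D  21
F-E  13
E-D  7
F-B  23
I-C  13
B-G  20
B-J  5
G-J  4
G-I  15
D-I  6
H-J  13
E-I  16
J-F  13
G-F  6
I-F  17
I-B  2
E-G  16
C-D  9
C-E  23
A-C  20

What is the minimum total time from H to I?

20 min

Settle nodes by increasing distance from H:
H: 0
J: 13  (via H)
G: 17  (via J)
B: 18  (via J)
I: 20  (via B)
Shortest route: H–J–B–I = 20 min.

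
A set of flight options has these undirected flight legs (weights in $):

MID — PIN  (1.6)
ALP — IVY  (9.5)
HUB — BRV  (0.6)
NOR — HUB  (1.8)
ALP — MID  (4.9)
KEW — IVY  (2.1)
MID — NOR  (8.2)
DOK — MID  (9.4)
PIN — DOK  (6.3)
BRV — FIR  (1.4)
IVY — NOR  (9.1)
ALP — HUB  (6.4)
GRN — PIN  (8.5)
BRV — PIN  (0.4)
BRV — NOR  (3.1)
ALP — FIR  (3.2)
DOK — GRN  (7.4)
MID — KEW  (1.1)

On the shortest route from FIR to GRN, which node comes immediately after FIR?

Compare a few routes:
FIR → BRV → PIN → GRN: 1.4+0.4+8.5 = 10.3
FIR → ALP → MID → PIN → GRN: 3.2+4.9+1.6+8.5 = 18.2
FIR → ALP → HUB → BRV → PIN → GRN: 3.2+6.4+0.6+0.4+8.5 = 19.1
FIR → BRV → PIN → DOK → GRN: 1.4+0.4+6.3+7.4 = 15.5
Cheapest is FIR → BRV → PIN → GRN at $10.3.
So from FIR the first move is to BRV.

BRV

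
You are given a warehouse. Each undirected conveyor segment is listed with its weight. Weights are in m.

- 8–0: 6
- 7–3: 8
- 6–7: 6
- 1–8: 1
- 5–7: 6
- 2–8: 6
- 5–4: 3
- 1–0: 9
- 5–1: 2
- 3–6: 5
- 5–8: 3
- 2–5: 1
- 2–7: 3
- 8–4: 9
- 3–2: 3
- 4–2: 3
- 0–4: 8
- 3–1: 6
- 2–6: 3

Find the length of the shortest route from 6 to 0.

Shortest distances from 6:
6: 0
2: 3  (via 6)
5: 4  (via 2)
3: 5  (via 6)
1: 6  (via 5)
4: 6  (via 2)
7: 6  (via 6)
8: 7  (via 5)
0: 13  (via 8)
Shortest route: 6–2–5–8–0 = 13 m.

13 m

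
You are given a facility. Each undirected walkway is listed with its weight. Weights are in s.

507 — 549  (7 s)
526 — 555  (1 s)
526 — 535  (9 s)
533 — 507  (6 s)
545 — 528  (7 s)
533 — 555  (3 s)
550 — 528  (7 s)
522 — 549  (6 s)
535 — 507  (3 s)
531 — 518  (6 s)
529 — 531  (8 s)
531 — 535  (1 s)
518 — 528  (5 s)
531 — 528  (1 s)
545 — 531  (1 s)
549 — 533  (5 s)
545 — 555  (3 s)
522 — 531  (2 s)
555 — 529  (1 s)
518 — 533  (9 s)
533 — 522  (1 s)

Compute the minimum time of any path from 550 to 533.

11 s

Candidate routes:
550 → 528 → 531 → 535 → 507 → 533: 7+1+1+3+6 = 18
550 → 528 → 531 → 522 → 533: 7+1+2+1 = 11
550 → 528 → 531 → 545 → 555 → 533: 7+1+1+3+3 = 15
550 → 528 → 545 → 531 → 522 → 533: 7+7+1+2+1 = 18
Cheapest is 550 → 528 → 531 → 522 → 533 at 11 s.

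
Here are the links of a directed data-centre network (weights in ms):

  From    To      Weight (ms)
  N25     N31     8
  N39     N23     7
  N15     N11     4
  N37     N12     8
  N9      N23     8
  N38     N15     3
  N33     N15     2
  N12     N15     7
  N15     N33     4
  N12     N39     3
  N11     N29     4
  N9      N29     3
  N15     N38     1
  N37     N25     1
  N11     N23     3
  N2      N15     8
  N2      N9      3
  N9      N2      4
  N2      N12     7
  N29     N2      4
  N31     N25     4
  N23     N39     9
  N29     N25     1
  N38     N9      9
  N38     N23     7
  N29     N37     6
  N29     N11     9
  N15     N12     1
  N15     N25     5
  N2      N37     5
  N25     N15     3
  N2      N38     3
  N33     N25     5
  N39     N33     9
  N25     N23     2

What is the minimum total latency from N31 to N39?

Settle nodes by increasing distance from N31:
N31: 0
N25: 4  (via N31)
N23: 6  (via N25)
N15: 7  (via N25)
N38: 8  (via N15)
N12: 8  (via N15)
N39: 11  (via N12)
Shortest route: N31 → N25 → N15 → N12 → N39 = 11 ms.

11 ms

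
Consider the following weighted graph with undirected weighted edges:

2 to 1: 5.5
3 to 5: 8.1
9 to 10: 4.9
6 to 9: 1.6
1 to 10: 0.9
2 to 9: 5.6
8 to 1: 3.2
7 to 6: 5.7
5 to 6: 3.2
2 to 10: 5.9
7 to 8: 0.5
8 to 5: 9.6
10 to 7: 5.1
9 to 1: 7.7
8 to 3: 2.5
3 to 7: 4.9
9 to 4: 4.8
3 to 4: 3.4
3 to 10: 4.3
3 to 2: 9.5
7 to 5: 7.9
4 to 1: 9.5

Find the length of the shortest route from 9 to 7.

Settle nodes by increasing distance from 9:
9: 0
6: 1.6  (via 9)
4: 4.8  (via 9)
5: 4.8  (via 6)
10: 4.9  (via 9)
2: 5.6  (via 9)
1: 5.8  (via 10)
7: 7.3  (via 6)
Shortest route: 9–6–7 = 7.3.

7.3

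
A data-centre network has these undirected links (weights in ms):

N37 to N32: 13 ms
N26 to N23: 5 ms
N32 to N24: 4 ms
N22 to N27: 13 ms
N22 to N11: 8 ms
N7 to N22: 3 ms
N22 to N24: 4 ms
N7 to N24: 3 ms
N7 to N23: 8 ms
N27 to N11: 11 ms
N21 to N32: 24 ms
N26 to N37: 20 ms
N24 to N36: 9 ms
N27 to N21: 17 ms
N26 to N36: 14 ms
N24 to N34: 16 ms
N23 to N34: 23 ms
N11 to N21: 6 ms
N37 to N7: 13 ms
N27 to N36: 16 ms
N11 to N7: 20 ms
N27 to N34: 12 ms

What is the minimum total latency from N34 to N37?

32 ms

Candidate routes:
N34 - N24 - N32 - N37: 16+4+13 = 33
N34 - N27 - N22 - N7 - N37: 12+13+3+13 = 41
N34 - N24 - N22 - N7 - N37: 16+4+3+13 = 36
N34 - N24 - N7 - N37: 16+3+13 = 32
The minimum is 32 ms via N34 - N24 - N7 - N37.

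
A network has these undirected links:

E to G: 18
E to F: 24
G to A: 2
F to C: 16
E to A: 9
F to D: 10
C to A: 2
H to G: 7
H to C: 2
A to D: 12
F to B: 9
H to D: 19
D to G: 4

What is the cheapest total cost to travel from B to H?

Enumerating some paths:
B - F - D - G - H: 9+10+4+7 = 30
B - F - C - H: 9+16+2 = 27
B - F - D - G - A - C - H: 9+10+4+2+2+2 = 29
B - F - D - A - C - H: 9+10+12+2+2 = 35
Cheapest is B - F - C - H at 27.

27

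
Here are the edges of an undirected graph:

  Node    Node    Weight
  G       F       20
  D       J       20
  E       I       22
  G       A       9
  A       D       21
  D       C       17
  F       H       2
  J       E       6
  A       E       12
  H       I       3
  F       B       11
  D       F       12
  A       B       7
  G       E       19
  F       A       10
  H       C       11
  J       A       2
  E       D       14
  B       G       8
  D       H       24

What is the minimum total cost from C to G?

Enumerating some paths:
C → H → F → G: 11+2+20 = 33
C → H → F → A → G: 11+2+10+9 = 32
The minimum is 32 via C → H → F → A → G.

32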